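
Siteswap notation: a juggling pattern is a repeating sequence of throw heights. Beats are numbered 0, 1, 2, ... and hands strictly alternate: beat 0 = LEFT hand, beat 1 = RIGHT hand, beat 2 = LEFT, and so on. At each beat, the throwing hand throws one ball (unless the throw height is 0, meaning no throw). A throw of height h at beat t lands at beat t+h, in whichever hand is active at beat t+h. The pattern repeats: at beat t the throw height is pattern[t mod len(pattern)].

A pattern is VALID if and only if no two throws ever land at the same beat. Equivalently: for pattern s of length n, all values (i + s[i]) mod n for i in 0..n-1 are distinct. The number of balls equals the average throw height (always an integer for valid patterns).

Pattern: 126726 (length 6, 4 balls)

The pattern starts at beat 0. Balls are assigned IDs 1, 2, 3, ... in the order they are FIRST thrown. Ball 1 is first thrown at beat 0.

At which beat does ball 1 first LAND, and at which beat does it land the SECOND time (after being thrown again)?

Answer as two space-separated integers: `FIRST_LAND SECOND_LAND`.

Answer: 1 3

Derivation:
Beat 0 (L): throw ball1 h=1 -> lands@1:R; in-air after throw: [b1@1:R]
Beat 1 (R): throw ball1 h=2 -> lands@3:R; in-air after throw: [b1@3:R]
Beat 2 (L): throw ball2 h=6 -> lands@8:L; in-air after throw: [b1@3:R b2@8:L]
Beat 3 (R): throw ball1 h=7 -> lands@10:L; in-air after throw: [b2@8:L b1@10:L]
Ball 1: thrown@0 h=1 -> first land @1; rethrown@1 h=2 -> second land @3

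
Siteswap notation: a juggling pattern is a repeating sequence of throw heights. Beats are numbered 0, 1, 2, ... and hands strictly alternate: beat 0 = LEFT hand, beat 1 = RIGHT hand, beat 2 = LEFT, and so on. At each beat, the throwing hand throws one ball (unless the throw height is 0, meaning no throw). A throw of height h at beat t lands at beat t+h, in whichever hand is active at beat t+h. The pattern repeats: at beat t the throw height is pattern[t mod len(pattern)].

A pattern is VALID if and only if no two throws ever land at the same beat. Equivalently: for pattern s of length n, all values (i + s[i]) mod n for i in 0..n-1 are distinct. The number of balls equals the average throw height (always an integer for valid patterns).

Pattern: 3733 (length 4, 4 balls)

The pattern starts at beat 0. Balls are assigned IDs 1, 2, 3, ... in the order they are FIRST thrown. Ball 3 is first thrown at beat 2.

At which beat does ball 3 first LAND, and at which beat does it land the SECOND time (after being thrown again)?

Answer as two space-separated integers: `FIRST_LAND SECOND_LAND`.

Beat 0 (L): throw ball1 h=3 -> lands@3:R; in-air after throw: [b1@3:R]
Beat 1 (R): throw ball2 h=7 -> lands@8:L; in-air after throw: [b1@3:R b2@8:L]
Beat 2 (L): throw ball3 h=3 -> lands@5:R; in-air after throw: [b1@3:R b3@5:R b2@8:L]
Beat 3 (R): throw ball1 h=3 -> lands@6:L; in-air after throw: [b3@5:R b1@6:L b2@8:L]
Beat 4 (L): throw ball4 h=3 -> lands@7:R; in-air after throw: [b3@5:R b1@6:L b4@7:R b2@8:L]
Beat 5 (R): throw ball3 h=7 -> lands@12:L; in-air after throw: [b1@6:L b4@7:R b2@8:L b3@12:L]
Beat 6 (L): throw ball1 h=3 -> lands@9:R; in-air after throw: [b4@7:R b2@8:L b1@9:R b3@12:L]
Beat 7 (R): throw ball4 h=3 -> lands@10:L; in-air after throw: [b2@8:L b1@9:R b4@10:L b3@12:L]
Beat 8 (L): throw ball2 h=3 -> lands@11:R; in-air after throw: [b1@9:R b4@10:L b2@11:R b3@12:L]
Beat 9 (R): throw ball1 h=7 -> lands@16:L; in-air after throw: [b4@10:L b2@11:R b3@12:L b1@16:L]
Beat 10 (L): throw ball4 h=3 -> lands@13:R; in-air after throw: [b2@11:R b3@12:L b4@13:R b1@16:L]
Beat 11 (R): throw ball2 h=3 -> lands@14:L; in-air after throw: [b3@12:L b4@13:R b2@14:L b1@16:L]
Beat 12 (L): throw ball3 h=3 -> lands@15:R; in-air after throw: [b4@13:R b2@14:L b3@15:R b1@16:L]
Ball 3: thrown@2 h=3 -> first land @5; rethrown@5 h=7 -> second land @12

Answer: 5 12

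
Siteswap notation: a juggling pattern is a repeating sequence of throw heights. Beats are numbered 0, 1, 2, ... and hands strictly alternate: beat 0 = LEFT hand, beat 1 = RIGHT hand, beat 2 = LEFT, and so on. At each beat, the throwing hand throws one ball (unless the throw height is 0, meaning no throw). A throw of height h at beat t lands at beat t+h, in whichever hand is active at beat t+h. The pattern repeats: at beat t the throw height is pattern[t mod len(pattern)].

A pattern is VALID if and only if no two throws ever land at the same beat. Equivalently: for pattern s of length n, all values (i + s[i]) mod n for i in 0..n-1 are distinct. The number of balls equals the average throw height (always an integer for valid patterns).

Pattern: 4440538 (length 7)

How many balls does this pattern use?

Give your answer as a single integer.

Answer: 4

Derivation:
Pattern = [4, 4, 4, 0, 5, 3, 8], length n = 7
  position 0: throw height = 4, running sum = 4
  position 1: throw height = 4, running sum = 8
  position 2: throw height = 4, running sum = 12
  position 3: throw height = 0, running sum = 12
  position 4: throw height = 5, running sum = 17
  position 5: throw height = 3, running sum = 20
  position 6: throw height = 8, running sum = 28
Total sum = 28; balls = sum / n = 28 / 7 = 4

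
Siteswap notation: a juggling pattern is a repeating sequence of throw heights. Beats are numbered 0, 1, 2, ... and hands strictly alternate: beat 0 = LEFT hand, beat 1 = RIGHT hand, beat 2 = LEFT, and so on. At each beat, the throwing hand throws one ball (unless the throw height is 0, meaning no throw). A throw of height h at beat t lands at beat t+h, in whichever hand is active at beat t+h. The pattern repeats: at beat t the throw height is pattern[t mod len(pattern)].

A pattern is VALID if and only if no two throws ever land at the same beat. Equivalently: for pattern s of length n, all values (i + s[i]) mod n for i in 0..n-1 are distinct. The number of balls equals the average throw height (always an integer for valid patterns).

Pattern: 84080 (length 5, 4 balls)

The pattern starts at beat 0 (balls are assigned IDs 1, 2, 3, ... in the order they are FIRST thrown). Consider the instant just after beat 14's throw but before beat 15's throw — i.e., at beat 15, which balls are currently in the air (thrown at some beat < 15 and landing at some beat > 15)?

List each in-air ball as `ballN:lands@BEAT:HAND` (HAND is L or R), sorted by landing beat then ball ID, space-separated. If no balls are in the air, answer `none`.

Answer: ball1:lands@16:L ball4:lands@18:L ball2:lands@21:R

Derivation:
Beat 0 (L): throw ball1 h=8 -> lands@8:L; in-air after throw: [b1@8:L]
Beat 1 (R): throw ball2 h=4 -> lands@5:R; in-air after throw: [b2@5:R b1@8:L]
Beat 3 (R): throw ball3 h=8 -> lands@11:R; in-air after throw: [b2@5:R b1@8:L b3@11:R]
Beat 5 (R): throw ball2 h=8 -> lands@13:R; in-air after throw: [b1@8:L b3@11:R b2@13:R]
Beat 6 (L): throw ball4 h=4 -> lands@10:L; in-air after throw: [b1@8:L b4@10:L b3@11:R b2@13:R]
Beat 8 (L): throw ball1 h=8 -> lands@16:L; in-air after throw: [b4@10:L b3@11:R b2@13:R b1@16:L]
Beat 10 (L): throw ball4 h=8 -> lands@18:L; in-air after throw: [b3@11:R b2@13:R b1@16:L b4@18:L]
Beat 11 (R): throw ball3 h=4 -> lands@15:R; in-air after throw: [b2@13:R b3@15:R b1@16:L b4@18:L]
Beat 13 (R): throw ball2 h=8 -> lands@21:R; in-air after throw: [b3@15:R b1@16:L b4@18:L b2@21:R]
Beat 15 (R): throw ball3 h=8 -> lands@23:R; in-air after throw: [b1@16:L b4@18:L b2@21:R b3@23:R]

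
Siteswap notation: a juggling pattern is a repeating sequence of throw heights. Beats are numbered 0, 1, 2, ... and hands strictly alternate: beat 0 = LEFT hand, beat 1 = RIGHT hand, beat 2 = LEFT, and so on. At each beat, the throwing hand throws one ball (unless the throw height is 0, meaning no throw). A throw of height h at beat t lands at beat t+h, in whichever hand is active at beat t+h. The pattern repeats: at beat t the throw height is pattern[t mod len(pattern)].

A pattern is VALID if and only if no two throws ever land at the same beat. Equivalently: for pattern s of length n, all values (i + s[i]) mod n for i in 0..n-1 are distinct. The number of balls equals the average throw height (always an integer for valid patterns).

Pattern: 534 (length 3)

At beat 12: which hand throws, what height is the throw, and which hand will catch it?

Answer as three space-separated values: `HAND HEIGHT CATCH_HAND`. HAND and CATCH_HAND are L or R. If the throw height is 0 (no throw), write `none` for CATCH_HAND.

Beat 12: 12 mod 2 = 0, so hand = L
Throw height = pattern[12 mod 3] = pattern[0] = 5
Lands at beat 12+5=17, 17 mod 2 = 1, so catch hand = R

Answer: L 5 R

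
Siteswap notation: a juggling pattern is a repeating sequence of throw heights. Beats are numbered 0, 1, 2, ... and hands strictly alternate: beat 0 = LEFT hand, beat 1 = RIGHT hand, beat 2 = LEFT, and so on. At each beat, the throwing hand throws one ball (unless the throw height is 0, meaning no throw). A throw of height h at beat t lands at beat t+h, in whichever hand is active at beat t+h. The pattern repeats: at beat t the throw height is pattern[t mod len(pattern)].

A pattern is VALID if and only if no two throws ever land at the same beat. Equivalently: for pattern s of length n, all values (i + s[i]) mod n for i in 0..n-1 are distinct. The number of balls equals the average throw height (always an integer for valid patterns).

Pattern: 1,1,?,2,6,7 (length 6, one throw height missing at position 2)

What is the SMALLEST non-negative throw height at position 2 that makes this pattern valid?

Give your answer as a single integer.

i=0: (0 + 1) mod 6 = 1
i=1: (1 + 1) mod 6 = 2
i=2: s[i]=? (unknown)
i=3: (3 + 2) mod 6 = 5
i=4: (4 + 6) mod 6 = 4
i=5: (5 + 7) mod 6 = 0
Known residues: [0, 1, 2, 4, 5]; need a permutation of 0..5, so missing residue r = 3
Need (2 + s) mod 6 = 3; smallest s = (3 - 2) mod 6 = 1

Answer: 1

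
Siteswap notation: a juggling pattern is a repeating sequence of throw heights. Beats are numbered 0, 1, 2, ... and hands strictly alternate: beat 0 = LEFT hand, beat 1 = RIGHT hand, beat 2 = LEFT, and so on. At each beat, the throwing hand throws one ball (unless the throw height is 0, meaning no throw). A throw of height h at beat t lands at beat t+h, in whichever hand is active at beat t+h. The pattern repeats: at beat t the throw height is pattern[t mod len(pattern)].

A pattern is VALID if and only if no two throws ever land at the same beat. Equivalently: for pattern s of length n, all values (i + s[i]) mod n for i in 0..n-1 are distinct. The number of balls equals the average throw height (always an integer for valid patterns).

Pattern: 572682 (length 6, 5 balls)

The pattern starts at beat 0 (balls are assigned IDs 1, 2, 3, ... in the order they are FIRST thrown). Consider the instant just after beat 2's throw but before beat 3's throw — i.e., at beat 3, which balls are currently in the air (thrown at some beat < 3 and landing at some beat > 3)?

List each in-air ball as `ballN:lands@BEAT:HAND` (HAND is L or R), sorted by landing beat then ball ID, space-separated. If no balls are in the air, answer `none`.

Answer: ball3:lands@4:L ball1:lands@5:R ball2:lands@8:L

Derivation:
Beat 0 (L): throw ball1 h=5 -> lands@5:R; in-air after throw: [b1@5:R]
Beat 1 (R): throw ball2 h=7 -> lands@8:L; in-air after throw: [b1@5:R b2@8:L]
Beat 2 (L): throw ball3 h=2 -> lands@4:L; in-air after throw: [b3@4:L b1@5:R b2@8:L]
Beat 3 (R): throw ball4 h=6 -> lands@9:R; in-air after throw: [b3@4:L b1@5:R b2@8:L b4@9:R]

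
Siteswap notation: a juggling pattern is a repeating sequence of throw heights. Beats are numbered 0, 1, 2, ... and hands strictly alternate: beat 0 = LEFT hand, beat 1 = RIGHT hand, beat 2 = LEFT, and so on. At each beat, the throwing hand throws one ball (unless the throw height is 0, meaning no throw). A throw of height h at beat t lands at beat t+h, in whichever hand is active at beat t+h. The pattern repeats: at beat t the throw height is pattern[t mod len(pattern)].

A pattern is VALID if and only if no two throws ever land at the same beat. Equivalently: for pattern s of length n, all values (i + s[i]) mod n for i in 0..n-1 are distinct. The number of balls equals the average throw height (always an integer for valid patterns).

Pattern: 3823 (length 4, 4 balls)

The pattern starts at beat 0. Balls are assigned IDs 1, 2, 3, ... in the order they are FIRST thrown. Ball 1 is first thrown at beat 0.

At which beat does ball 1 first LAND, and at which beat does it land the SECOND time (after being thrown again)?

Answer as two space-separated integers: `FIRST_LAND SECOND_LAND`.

Answer: 3 6

Derivation:
Beat 0 (L): throw ball1 h=3 -> lands@3:R; in-air after throw: [b1@3:R]
Beat 1 (R): throw ball2 h=8 -> lands@9:R; in-air after throw: [b1@3:R b2@9:R]
Beat 2 (L): throw ball3 h=2 -> lands@4:L; in-air after throw: [b1@3:R b3@4:L b2@9:R]
Beat 3 (R): throw ball1 h=3 -> lands@6:L; in-air after throw: [b3@4:L b1@6:L b2@9:R]
Beat 4 (L): throw ball3 h=3 -> lands@7:R; in-air after throw: [b1@6:L b3@7:R b2@9:R]
Beat 5 (R): throw ball4 h=8 -> lands@13:R; in-air after throw: [b1@6:L b3@7:R b2@9:R b4@13:R]
Beat 6 (L): throw ball1 h=2 -> lands@8:L; in-air after throw: [b3@7:R b1@8:L b2@9:R b4@13:R]
Ball 1: thrown@0 h=3 -> first land @3; rethrown@3 h=3 -> second land @6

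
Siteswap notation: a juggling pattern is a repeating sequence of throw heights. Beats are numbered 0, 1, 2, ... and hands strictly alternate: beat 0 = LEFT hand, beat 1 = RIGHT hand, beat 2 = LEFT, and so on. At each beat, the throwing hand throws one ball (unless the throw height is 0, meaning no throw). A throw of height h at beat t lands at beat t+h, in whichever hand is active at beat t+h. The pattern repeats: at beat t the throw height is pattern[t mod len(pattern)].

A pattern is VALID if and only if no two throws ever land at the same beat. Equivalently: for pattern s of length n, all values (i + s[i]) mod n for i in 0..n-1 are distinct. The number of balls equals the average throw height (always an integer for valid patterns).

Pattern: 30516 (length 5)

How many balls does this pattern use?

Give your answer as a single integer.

Answer: 3

Derivation:
Pattern = [3, 0, 5, 1, 6], length n = 5
  position 0: throw height = 3, running sum = 3
  position 1: throw height = 0, running sum = 3
  position 2: throw height = 5, running sum = 8
  position 3: throw height = 1, running sum = 9
  position 4: throw height = 6, running sum = 15
Total sum = 15; balls = sum / n = 15 / 5 = 3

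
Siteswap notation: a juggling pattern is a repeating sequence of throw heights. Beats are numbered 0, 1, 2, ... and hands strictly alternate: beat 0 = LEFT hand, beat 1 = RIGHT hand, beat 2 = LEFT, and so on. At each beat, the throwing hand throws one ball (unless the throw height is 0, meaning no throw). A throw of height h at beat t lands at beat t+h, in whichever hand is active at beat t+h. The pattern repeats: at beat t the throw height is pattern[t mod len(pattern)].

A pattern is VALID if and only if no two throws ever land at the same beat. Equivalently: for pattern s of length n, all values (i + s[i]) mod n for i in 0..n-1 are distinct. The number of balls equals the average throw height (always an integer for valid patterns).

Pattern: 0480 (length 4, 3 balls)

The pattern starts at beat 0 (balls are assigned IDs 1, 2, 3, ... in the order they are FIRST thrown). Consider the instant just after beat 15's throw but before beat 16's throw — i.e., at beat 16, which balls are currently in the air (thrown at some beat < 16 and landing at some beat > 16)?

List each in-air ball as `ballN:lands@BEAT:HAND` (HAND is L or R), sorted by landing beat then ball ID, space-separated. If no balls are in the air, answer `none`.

Beat 1 (R): throw ball1 h=4 -> lands@5:R; in-air after throw: [b1@5:R]
Beat 2 (L): throw ball2 h=8 -> lands@10:L; in-air after throw: [b1@5:R b2@10:L]
Beat 5 (R): throw ball1 h=4 -> lands@9:R; in-air after throw: [b1@9:R b2@10:L]
Beat 6 (L): throw ball3 h=8 -> lands@14:L; in-air after throw: [b1@9:R b2@10:L b3@14:L]
Beat 9 (R): throw ball1 h=4 -> lands@13:R; in-air after throw: [b2@10:L b1@13:R b3@14:L]
Beat 10 (L): throw ball2 h=8 -> lands@18:L; in-air after throw: [b1@13:R b3@14:L b2@18:L]
Beat 13 (R): throw ball1 h=4 -> lands@17:R; in-air after throw: [b3@14:L b1@17:R b2@18:L]
Beat 14 (L): throw ball3 h=8 -> lands@22:L; in-air after throw: [b1@17:R b2@18:L b3@22:L]

Answer: ball1:lands@17:R ball2:lands@18:L ball3:lands@22:L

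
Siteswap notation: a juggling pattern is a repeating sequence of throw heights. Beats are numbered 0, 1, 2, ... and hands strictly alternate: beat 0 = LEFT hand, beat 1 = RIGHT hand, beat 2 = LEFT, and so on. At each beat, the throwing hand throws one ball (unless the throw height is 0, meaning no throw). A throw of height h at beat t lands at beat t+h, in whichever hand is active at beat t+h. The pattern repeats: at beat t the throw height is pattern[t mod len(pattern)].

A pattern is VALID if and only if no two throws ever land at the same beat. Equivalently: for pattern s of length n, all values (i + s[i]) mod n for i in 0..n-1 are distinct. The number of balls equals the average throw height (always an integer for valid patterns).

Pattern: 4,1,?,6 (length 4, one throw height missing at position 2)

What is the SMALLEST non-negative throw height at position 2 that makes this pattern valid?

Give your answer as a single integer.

Answer: 1

Derivation:
i=0: (0 + 4) mod 4 = 0
i=1: (1 + 1) mod 4 = 2
i=2: s[i]=? (unknown)
i=3: (3 + 6) mod 4 = 1
Known residues: [0, 1, 2]; need a permutation of 0..3, so missing residue r = 3
Need (2 + s) mod 4 = 3; smallest s = (3 - 2) mod 4 = 1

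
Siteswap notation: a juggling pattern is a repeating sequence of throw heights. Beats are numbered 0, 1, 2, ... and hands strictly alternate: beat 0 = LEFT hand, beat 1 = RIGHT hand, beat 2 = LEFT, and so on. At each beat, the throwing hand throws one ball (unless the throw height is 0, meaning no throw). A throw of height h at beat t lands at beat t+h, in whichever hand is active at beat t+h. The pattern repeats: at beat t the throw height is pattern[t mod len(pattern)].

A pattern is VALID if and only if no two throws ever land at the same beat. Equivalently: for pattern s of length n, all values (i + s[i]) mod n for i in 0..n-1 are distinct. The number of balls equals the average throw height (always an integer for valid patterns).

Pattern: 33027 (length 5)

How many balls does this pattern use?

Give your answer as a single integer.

Pattern = [3, 3, 0, 2, 7], length n = 5
  position 0: throw height = 3, running sum = 3
  position 1: throw height = 3, running sum = 6
  position 2: throw height = 0, running sum = 6
  position 3: throw height = 2, running sum = 8
  position 4: throw height = 7, running sum = 15
Total sum = 15; balls = sum / n = 15 / 5 = 3

Answer: 3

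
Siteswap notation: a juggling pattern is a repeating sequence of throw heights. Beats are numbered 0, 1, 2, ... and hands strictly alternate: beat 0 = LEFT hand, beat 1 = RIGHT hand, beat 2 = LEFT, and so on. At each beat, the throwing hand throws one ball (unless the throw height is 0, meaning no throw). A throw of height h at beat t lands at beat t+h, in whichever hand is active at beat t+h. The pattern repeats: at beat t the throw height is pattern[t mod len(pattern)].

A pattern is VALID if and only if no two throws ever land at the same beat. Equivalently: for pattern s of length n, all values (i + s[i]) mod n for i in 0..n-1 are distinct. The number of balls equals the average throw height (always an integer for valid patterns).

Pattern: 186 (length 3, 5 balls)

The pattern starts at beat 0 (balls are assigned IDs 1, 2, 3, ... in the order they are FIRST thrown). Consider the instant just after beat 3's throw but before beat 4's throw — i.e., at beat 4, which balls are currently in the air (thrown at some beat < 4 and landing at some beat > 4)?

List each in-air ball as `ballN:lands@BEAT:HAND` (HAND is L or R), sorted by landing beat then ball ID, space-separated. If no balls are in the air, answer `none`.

Answer: ball2:lands@8:L ball1:lands@9:R

Derivation:
Beat 0 (L): throw ball1 h=1 -> lands@1:R; in-air after throw: [b1@1:R]
Beat 1 (R): throw ball1 h=8 -> lands@9:R; in-air after throw: [b1@9:R]
Beat 2 (L): throw ball2 h=6 -> lands@8:L; in-air after throw: [b2@8:L b1@9:R]
Beat 3 (R): throw ball3 h=1 -> lands@4:L; in-air after throw: [b3@4:L b2@8:L b1@9:R]
Beat 4 (L): throw ball3 h=8 -> lands@12:L; in-air after throw: [b2@8:L b1@9:R b3@12:L]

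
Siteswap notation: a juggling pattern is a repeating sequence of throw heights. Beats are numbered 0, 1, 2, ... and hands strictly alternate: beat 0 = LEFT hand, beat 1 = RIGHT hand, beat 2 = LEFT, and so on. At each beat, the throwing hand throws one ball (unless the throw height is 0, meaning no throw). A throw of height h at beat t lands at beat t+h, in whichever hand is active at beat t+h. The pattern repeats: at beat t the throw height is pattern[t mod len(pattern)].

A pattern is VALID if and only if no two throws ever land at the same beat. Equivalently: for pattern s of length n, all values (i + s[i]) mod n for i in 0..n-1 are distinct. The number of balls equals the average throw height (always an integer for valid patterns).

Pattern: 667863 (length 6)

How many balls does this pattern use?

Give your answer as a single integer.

Pattern = [6, 6, 7, 8, 6, 3], length n = 6
  position 0: throw height = 6, running sum = 6
  position 1: throw height = 6, running sum = 12
  position 2: throw height = 7, running sum = 19
  position 3: throw height = 8, running sum = 27
  position 4: throw height = 6, running sum = 33
  position 5: throw height = 3, running sum = 36
Total sum = 36; balls = sum / n = 36 / 6 = 6

Answer: 6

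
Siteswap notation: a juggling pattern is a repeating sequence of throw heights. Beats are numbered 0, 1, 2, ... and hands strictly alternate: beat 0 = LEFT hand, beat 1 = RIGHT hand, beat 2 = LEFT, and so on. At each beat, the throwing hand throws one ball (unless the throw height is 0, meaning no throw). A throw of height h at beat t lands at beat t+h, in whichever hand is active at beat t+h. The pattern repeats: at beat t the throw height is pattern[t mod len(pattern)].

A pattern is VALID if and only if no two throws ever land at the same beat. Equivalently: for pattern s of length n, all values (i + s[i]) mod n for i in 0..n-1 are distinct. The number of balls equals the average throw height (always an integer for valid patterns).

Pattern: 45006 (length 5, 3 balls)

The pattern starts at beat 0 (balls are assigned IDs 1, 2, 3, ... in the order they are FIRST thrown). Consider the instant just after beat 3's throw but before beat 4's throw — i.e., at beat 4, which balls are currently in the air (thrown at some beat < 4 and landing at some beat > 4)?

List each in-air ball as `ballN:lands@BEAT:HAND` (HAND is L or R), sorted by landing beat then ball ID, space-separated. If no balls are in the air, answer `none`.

Beat 0 (L): throw ball1 h=4 -> lands@4:L; in-air after throw: [b1@4:L]
Beat 1 (R): throw ball2 h=5 -> lands@6:L; in-air after throw: [b1@4:L b2@6:L]
Beat 4 (L): throw ball1 h=6 -> lands@10:L; in-air after throw: [b2@6:L b1@10:L]

Answer: ball2:lands@6:L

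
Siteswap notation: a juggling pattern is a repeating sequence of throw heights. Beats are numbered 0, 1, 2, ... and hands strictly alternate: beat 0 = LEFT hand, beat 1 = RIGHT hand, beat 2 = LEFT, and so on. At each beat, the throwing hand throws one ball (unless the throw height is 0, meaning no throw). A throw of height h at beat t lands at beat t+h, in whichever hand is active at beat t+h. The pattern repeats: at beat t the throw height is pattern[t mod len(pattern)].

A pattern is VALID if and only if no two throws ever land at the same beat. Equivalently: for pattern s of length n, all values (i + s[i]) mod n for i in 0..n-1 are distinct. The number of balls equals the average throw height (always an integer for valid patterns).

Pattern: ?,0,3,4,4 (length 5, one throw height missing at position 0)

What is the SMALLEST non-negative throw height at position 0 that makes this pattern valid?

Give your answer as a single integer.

i=0: s[i]=? (unknown)
i=1: (1 + 0) mod 5 = 1
i=2: (2 + 3) mod 5 = 0
i=3: (3 + 4) mod 5 = 2
i=4: (4 + 4) mod 5 = 3
Known residues: [0, 1, 2, 3]; need a permutation of 0..4, so missing residue r = 4
Need (0 + s) mod 5 = 4; smallest s = (4 - 0) mod 5 = 4

Answer: 4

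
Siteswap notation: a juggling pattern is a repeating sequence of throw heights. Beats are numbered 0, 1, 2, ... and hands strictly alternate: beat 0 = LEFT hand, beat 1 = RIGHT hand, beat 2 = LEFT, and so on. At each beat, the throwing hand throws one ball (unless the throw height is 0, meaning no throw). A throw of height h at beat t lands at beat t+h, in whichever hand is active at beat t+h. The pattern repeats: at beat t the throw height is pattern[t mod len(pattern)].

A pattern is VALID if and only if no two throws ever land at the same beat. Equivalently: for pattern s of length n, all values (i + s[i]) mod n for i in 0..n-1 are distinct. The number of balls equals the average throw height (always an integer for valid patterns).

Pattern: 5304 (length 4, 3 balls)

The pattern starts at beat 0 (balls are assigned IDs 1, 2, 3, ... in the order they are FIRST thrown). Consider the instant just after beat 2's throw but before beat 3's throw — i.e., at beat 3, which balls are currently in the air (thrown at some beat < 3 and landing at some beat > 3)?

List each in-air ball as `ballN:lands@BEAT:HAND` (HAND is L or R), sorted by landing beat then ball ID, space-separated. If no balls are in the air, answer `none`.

Beat 0 (L): throw ball1 h=5 -> lands@5:R; in-air after throw: [b1@5:R]
Beat 1 (R): throw ball2 h=3 -> lands@4:L; in-air after throw: [b2@4:L b1@5:R]
Beat 3 (R): throw ball3 h=4 -> lands@7:R; in-air after throw: [b2@4:L b1@5:R b3@7:R]

Answer: ball2:lands@4:L ball1:lands@5:R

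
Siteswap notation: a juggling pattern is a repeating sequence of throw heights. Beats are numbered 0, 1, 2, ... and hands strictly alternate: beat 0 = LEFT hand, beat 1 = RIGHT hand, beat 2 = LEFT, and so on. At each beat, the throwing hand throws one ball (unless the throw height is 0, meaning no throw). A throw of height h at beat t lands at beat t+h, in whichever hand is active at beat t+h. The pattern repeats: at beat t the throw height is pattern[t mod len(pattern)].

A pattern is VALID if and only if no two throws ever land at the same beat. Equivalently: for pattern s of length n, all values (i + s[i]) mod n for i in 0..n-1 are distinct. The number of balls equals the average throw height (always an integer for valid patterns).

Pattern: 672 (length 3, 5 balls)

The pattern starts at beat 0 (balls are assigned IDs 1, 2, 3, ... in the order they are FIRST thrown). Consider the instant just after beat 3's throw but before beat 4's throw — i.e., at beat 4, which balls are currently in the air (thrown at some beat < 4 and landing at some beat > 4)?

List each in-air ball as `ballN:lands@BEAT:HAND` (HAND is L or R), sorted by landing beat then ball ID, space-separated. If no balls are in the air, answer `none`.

Beat 0 (L): throw ball1 h=6 -> lands@6:L; in-air after throw: [b1@6:L]
Beat 1 (R): throw ball2 h=7 -> lands@8:L; in-air after throw: [b1@6:L b2@8:L]
Beat 2 (L): throw ball3 h=2 -> lands@4:L; in-air after throw: [b3@4:L b1@6:L b2@8:L]
Beat 3 (R): throw ball4 h=6 -> lands@9:R; in-air after throw: [b3@4:L b1@6:L b2@8:L b4@9:R]
Beat 4 (L): throw ball3 h=7 -> lands@11:R; in-air after throw: [b1@6:L b2@8:L b4@9:R b3@11:R]

Answer: ball1:lands@6:L ball2:lands@8:L ball4:lands@9:R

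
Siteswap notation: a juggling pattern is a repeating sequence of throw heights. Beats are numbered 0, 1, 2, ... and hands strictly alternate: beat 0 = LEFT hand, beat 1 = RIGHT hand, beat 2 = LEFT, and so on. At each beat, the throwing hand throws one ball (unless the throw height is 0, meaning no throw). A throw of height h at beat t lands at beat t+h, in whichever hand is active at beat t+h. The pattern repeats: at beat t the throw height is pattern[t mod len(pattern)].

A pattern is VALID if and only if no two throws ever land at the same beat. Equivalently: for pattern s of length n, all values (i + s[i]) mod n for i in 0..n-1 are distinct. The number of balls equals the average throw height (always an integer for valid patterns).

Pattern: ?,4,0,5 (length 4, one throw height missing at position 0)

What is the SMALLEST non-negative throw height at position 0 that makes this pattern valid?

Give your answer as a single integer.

i=0: s[i]=? (unknown)
i=1: (1 + 4) mod 4 = 1
i=2: (2 + 0) mod 4 = 2
i=3: (3 + 5) mod 4 = 0
Known residues: [0, 1, 2]; need a permutation of 0..3, so missing residue r = 3
Need (0 + s) mod 4 = 3; smallest s = (3 - 0) mod 4 = 3

Answer: 3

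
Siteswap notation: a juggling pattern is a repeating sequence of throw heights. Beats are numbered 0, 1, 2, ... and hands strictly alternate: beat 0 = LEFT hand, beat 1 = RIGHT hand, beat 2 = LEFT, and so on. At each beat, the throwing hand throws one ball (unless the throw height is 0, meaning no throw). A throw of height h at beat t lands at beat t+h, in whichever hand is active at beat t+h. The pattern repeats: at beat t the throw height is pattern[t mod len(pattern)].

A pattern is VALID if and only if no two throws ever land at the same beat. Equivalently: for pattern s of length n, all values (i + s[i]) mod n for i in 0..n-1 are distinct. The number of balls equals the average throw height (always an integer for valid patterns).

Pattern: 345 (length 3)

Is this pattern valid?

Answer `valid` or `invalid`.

i=0: (i + s[i]) mod n = (0 + 3) mod 3 = 0
i=1: (i + s[i]) mod n = (1 + 4) mod 3 = 2
i=2: (i + s[i]) mod n = (2 + 5) mod 3 = 1
Residues: [0, 2, 1], distinct: True

Answer: valid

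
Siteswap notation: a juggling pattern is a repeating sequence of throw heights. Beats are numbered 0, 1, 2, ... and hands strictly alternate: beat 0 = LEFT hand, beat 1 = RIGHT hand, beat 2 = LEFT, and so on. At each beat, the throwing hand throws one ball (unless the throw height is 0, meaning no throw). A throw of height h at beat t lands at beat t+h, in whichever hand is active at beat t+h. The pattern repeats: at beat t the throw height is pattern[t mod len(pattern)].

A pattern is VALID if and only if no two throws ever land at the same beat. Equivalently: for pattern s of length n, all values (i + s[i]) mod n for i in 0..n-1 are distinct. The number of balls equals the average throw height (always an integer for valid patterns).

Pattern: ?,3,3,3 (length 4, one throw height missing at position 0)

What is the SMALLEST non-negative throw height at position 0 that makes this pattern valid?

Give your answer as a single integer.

Answer: 3

Derivation:
i=0: s[i]=? (unknown)
i=1: (1 + 3) mod 4 = 0
i=2: (2 + 3) mod 4 = 1
i=3: (3 + 3) mod 4 = 2
Known residues: [0, 1, 2]; need a permutation of 0..3, so missing residue r = 3
Need (0 + s) mod 4 = 3; smallest s = (3 - 0) mod 4 = 3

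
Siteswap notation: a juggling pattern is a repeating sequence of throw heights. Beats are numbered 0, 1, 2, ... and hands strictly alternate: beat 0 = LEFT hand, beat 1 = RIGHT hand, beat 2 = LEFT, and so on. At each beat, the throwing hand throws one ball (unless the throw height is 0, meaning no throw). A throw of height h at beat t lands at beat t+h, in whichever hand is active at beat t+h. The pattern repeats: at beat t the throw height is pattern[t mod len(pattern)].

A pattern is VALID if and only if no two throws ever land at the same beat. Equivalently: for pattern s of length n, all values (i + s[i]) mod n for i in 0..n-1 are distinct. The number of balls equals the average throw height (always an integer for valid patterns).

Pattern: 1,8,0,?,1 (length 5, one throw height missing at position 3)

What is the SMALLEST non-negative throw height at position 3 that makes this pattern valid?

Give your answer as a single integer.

Answer: 0

Derivation:
i=0: (0 + 1) mod 5 = 1
i=1: (1 + 8) mod 5 = 4
i=2: (2 + 0) mod 5 = 2
i=3: s[i]=? (unknown)
i=4: (4 + 1) mod 5 = 0
Known residues: [0, 1, 2, 4]; need a permutation of 0..4, so missing residue r = 3
Need (3 + s) mod 5 = 3; smallest s = (3 - 3) mod 5 = 0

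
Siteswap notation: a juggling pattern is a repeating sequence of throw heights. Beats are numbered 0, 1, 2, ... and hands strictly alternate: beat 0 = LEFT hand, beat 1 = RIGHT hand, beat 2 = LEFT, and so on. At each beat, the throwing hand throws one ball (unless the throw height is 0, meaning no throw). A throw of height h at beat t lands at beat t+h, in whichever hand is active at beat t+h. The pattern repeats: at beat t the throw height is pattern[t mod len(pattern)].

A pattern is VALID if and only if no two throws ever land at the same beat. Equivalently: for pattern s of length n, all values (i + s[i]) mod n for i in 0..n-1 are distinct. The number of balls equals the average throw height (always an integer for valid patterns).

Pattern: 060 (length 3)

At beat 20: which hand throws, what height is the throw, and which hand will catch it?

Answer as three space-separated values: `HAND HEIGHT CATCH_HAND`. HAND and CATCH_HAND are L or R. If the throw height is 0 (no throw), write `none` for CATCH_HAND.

Answer: L 0 none

Derivation:
Beat 20: 20 mod 2 = 0, so hand = L
Throw height = pattern[20 mod 3] = pattern[2] = 0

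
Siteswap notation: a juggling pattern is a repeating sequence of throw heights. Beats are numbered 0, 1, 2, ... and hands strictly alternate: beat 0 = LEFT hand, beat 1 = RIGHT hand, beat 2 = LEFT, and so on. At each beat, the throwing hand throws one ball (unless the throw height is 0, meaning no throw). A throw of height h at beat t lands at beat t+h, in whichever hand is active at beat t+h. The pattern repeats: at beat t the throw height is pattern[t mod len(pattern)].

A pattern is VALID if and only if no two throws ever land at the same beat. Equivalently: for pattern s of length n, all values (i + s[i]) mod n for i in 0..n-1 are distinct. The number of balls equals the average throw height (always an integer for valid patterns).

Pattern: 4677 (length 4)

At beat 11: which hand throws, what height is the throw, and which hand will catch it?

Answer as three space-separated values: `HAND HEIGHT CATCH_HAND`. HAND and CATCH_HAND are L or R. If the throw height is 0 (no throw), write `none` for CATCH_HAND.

Beat 11: 11 mod 2 = 1, so hand = R
Throw height = pattern[11 mod 4] = pattern[3] = 7
Lands at beat 11+7=18, 18 mod 2 = 0, so catch hand = L

Answer: R 7 L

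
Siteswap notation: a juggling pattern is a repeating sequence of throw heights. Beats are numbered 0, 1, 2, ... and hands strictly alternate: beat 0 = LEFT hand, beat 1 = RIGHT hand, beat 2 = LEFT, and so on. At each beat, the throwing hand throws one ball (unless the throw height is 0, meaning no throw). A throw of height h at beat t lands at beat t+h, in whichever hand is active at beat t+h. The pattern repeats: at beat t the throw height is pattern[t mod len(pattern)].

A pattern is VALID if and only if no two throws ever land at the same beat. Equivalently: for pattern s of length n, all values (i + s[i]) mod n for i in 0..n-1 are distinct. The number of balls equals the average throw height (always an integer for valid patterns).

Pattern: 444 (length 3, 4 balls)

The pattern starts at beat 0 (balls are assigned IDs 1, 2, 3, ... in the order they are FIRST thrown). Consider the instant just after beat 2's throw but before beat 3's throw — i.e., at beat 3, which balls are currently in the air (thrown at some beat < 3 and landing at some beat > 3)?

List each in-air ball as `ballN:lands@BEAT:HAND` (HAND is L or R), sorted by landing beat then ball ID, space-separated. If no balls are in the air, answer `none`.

Answer: ball1:lands@4:L ball2:lands@5:R ball3:lands@6:L

Derivation:
Beat 0 (L): throw ball1 h=4 -> lands@4:L; in-air after throw: [b1@4:L]
Beat 1 (R): throw ball2 h=4 -> lands@5:R; in-air after throw: [b1@4:L b2@5:R]
Beat 2 (L): throw ball3 h=4 -> lands@6:L; in-air after throw: [b1@4:L b2@5:R b3@6:L]
Beat 3 (R): throw ball4 h=4 -> lands@7:R; in-air after throw: [b1@4:L b2@5:R b3@6:L b4@7:R]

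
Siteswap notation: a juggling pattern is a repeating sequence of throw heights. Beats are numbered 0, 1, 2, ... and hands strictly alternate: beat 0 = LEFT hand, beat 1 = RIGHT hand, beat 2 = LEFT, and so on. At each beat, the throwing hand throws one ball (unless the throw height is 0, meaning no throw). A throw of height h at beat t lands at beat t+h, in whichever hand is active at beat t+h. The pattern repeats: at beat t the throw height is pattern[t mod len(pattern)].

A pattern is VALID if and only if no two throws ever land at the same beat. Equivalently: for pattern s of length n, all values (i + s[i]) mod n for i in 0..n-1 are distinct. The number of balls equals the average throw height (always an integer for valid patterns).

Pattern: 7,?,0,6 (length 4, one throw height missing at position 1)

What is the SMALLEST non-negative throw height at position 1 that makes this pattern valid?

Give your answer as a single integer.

Answer: 3

Derivation:
i=0: (0 + 7) mod 4 = 3
i=1: s[i]=? (unknown)
i=2: (2 + 0) mod 4 = 2
i=3: (3 + 6) mod 4 = 1
Known residues: [1, 2, 3]; need a permutation of 0..3, so missing residue r = 0
Need (1 + s) mod 4 = 0; smallest s = (0 - 1) mod 4 = 3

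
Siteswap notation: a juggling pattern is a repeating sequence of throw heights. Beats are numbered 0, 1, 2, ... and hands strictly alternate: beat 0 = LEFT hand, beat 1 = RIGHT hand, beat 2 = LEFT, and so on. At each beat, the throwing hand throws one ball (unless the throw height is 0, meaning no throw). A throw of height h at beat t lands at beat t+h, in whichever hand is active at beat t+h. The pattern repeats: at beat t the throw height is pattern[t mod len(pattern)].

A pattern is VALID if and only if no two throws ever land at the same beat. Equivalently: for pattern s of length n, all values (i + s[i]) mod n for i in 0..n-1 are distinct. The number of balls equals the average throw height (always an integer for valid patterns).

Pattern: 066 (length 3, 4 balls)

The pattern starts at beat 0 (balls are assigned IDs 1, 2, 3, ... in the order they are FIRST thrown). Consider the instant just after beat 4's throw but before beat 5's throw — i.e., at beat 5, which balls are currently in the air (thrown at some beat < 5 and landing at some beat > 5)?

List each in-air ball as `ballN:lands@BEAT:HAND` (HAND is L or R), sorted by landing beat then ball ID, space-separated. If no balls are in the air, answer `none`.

Beat 1 (R): throw ball1 h=6 -> lands@7:R; in-air after throw: [b1@7:R]
Beat 2 (L): throw ball2 h=6 -> lands@8:L; in-air after throw: [b1@7:R b2@8:L]
Beat 4 (L): throw ball3 h=6 -> lands@10:L; in-air after throw: [b1@7:R b2@8:L b3@10:L]
Beat 5 (R): throw ball4 h=6 -> lands@11:R; in-air after throw: [b1@7:R b2@8:L b3@10:L b4@11:R]

Answer: ball1:lands@7:R ball2:lands@8:L ball3:lands@10:L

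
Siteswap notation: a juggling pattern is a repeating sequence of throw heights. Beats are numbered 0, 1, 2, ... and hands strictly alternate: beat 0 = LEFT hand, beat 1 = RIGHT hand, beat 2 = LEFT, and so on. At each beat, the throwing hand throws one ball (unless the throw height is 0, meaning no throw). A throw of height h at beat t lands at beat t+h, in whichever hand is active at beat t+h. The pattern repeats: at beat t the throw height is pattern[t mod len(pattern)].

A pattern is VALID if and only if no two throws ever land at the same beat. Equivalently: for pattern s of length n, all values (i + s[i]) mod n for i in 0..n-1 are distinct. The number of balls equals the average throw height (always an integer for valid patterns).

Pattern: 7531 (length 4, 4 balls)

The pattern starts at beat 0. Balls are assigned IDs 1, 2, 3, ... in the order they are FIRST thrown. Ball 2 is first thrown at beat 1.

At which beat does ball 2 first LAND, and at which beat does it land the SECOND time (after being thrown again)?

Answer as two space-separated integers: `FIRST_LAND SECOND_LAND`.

Answer: 6 9

Derivation:
Beat 0 (L): throw ball1 h=7 -> lands@7:R; in-air after throw: [b1@7:R]
Beat 1 (R): throw ball2 h=5 -> lands@6:L; in-air after throw: [b2@6:L b1@7:R]
Beat 2 (L): throw ball3 h=3 -> lands@5:R; in-air after throw: [b3@5:R b2@6:L b1@7:R]
Beat 3 (R): throw ball4 h=1 -> lands@4:L; in-air after throw: [b4@4:L b3@5:R b2@6:L b1@7:R]
Beat 4 (L): throw ball4 h=7 -> lands@11:R; in-air after throw: [b3@5:R b2@6:L b1@7:R b4@11:R]
Beat 5 (R): throw ball3 h=5 -> lands@10:L; in-air after throw: [b2@6:L b1@7:R b3@10:L b4@11:R]
Beat 6 (L): throw ball2 h=3 -> lands@9:R; in-air after throw: [b1@7:R b2@9:R b3@10:L b4@11:R]
Beat 7 (R): throw ball1 h=1 -> lands@8:L; in-air after throw: [b1@8:L b2@9:R b3@10:L b4@11:R]
Beat 8 (L): throw ball1 h=7 -> lands@15:R; in-air after throw: [b2@9:R b3@10:L b4@11:R b1@15:R]
Beat 9 (R): throw ball2 h=5 -> lands@14:L; in-air after throw: [b3@10:L b4@11:R b2@14:L b1@15:R]
Ball 2: thrown@1 h=5 -> first land @6; rethrown@6 h=3 -> second land @9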